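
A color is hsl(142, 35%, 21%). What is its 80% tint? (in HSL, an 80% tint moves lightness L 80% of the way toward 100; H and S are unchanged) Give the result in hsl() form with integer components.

hsl(142, 35%, 84%)

L moves 80% from 21 toward 100: 21 + 63.2 = 84.2 → 84.
H and S are unchanged.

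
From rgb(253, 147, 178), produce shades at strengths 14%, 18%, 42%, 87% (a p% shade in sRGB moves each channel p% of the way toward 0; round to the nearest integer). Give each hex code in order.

#DA7E99, #CF7992, #935567, #211317

14%: (253 − 35.42 = 217.58→218, 147 − 20.58 = 126.42→126, 178 − 24.92 = 153.08→153) → #DA7E99
18%: (253 − 45.54 = 207.46→207, 147 − 26.46 = 120.54→121, 178 − 32.04 = 145.96→146) → #CF7992
42%: (253 − 106.26 = 146.74→147, 147 − 61.74 = 85.26→85, 178 − 74.76 = 103.24→103) → #935567
87%: (253 − 220.11 = 32.89→33, 147 − 127.89 = 19.11→19, 178 − 154.86 = 23.14→23) → #211317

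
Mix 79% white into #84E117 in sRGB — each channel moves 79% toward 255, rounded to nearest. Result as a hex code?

#E5F9CE

#84E117 is rgb(132, 225, 23).
Lerp each channel 79% toward 255:
  R: 132 + 0.79×(255−132) = 132 + 97.17 = 229.17 → 229
  G: 225 + 0.79×(255−225) = 225 + 23.7 = 248.7 → 249
  B: 23 + 183.28 = 206.28 → 206
rgb(229, 249, 206) = #E5F9CE.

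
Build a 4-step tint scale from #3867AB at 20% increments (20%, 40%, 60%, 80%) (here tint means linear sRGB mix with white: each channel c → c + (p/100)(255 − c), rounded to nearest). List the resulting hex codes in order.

#6085BC, #88A4CD, #AFC2DD, #D7E1EE

#3867AB is rgb(56, 103, 171).
20%: (56 + 39.8 = 95.8→96, 103 + 30.4 = 133.4→133, 171 + 16.8 = 187.8→188) → #6085BC
40%: (56 + 79.6 = 135.6→136, 103 + 60.8 = 163.8→164, 171 + 33.6 = 204.6→205) → #88A4CD
60%: (56 + 119.4 = 175.4→175, 103 + 91.2 = 194.2→194, 171 + 50.4 = 221.4→221) → #AFC2DD
80%: (56 + 159.2 = 215.2→215, 103 + 121.6 = 224.6→225, 171 + 67.2 = 238.2→238) → #D7E1EE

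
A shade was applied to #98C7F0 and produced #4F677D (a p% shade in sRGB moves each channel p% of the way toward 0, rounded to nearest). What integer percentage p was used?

#98C7F0 is rgb(152, 199, 240); #4F677D is rgb(79, 103, 125).
On the B channel (widest range): 125 ≈ 240 + (p/100)(0 − 240), so p ≈ 100×(125 − 240)/(0 − 240) = -11500/-240 = 47.92.
p = 48 reproduces all three channels after rounding.

48%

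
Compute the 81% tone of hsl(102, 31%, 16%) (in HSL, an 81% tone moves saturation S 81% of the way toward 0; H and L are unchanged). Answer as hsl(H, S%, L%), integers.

hsl(102, 6%, 16%)

S moves 81% from 31 toward 0: 31 − 25.11 = 5.89 → 6.
H and L are unchanged.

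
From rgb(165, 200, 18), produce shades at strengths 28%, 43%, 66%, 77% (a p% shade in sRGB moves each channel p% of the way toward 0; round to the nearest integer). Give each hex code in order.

#77900d, #5e720a, #384406, #262e04

28%: (165 − 46.2 = 118.8→119, 200 − 56 = 144→144, 18 − 5.04 = 12.96→13) → #77900d
43%: (165 − 70.95 = 94.05→94, 200 − 86 = 114→114, 18 − 7.74 = 10.26→10) → #5e720a
66%: (165 − 108.9 = 56.1→56, 200 − 132 = 68→68, 18 − 11.88 = 6.12→6) → #384406
77%: (165 − 127.05 = 37.95→38, 200 − 154 = 46→46, 18 − 13.86 = 4.14→4) → #262e04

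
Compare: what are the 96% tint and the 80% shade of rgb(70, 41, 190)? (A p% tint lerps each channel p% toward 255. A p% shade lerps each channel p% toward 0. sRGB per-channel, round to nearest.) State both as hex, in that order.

96% tint:
  R: 70 + 0.96×(255−70) = 70 + 177.6 = 247.6 → 248
  G: 41 + 0.96×(255−41) = 41 + 205.44 = 246.44 → 246
  B: 190 + 62.4 = 252.4 → 252
  → #F8F6FC
80% shade:
  R: 70 + 0.8×(0−70) = 70 − 56 = 14 → 14
  G: 41 + 0.8×(0−41) = 41 − 32.8 = 8.2 → 8
  B: 190 − 152 = 38 → 38
  → #0E0826

#F8F6FC, #0E0826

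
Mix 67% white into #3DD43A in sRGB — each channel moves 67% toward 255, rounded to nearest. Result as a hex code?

#BFF1BE

#3DD43A is rgb(61, 212, 58).
Lerp each channel 67% toward 255:
  R: 61 + 0.67×(255−61) = 61 + 129.98 = 190.98 → 191
  G: 212 + 0.67×(255−212) = 212 + 28.81 = 240.81 → 241
  B: 58 + 131.99 = 189.99 → 190
rgb(191, 241, 190) = #BFF1BE.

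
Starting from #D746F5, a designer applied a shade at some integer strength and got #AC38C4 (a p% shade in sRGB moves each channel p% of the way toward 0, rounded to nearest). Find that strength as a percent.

#D746F5 is rgb(215, 70, 245); #AC38C4 is rgb(172, 56, 196).
On the B channel (widest range): 196 ≈ 245 + (p/100)(0 − 245), so p ≈ 100×(196 − 245)/(0 − 245) = -4900/-245 = 20.00.
p = 20 reproduces all three channels after rounding.

20%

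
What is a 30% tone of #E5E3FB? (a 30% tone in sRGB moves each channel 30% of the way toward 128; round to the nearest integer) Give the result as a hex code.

#E5E3FB is rgb(229, 227, 251).
Lerp each channel 30% toward 128:
  R: 229 − 30.3 = 198.7 → 199
  G: 227 − 29.7 = 197.3 → 197
  B: 251 + 0.3×(128−251) = 251 − 36.9 = 214.1 → 214
rgb(199, 197, 214) = #C7C5D6.

#C7C5D6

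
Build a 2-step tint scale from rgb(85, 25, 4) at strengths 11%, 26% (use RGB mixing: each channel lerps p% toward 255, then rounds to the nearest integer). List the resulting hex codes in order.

#683220, #815545

11%: (85 + 18.7 = 103.7→104, 25 + 25.3 = 50.3→50, 4 + 27.61 = 31.61→32) → #683220
26%: (85 + 44.2 = 129.2→129, 25 + 59.8 = 84.8→85, 4 + 65.26 = 69.26→69) → #815545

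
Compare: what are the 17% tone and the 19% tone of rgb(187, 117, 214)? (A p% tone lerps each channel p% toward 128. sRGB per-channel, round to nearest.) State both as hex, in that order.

#b177c7, #b077c6

17% tone:
  R: 187 + 0.17×(128−187) = 187 − 10.03 = 176.97 → 177
  G: 117 + 0.17×(128−117) = 117 + 1.87 = 118.87 → 119
  B: 214 + 0.17×(128−214) = 214 − 14.62 = 199.38 → 199
  → #b177c7
19% tone:
  R: 187 − 11.21 = 175.79 → 176
  G: 117 + 0.19×(128−117) = 117 + 2.09 = 119.09 → 119
  B: 214 − 16.34 = 197.66 → 198
  → #b077c6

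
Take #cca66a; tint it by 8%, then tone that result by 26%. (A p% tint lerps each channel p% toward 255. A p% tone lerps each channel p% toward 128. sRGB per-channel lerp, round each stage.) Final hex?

#bba179

#cca66a is rgb(204, 166, 106).
An 8% tint moves each channel 8% toward 255:
  R: 204 + 0.08×(255−204) = 204 + 4.08 = 208.08 → 208
  G: 166 + 0.08×(255−166) = 166 + 7.12 = 173.12 → 173
  B: 106 + 0.08×(255−106) = 106 + 11.92 = 117.92 → 118
After the tint: rgb(208, 173, 118) = #d0ad76.
A 26% tone moves each channel 26% toward 128:
  R: 208 + 0.26×(128−208) = 208 − 20.8 = 187.2 → 187
  G: 173 − 11.7 = 161.3 → 161
  B: 118 + 2.6 = 120.6 → 121
rgb(187, 161, 121) = #bba179.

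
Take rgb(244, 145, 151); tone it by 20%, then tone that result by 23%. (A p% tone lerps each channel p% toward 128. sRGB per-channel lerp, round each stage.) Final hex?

Lerp each channel 20% toward 128:
  R: 244 − 23.2 = 220.8 → 221
  G: 145 + 0.2×(128−145) = 145 − 3.4 = 141.6 → 142
  B: 151 − 4.6 = 146.4 → 146
After the tone: rgb(221, 142, 146) = #dd8e92.
Per channel, c → c + 0.23(128 − c):
  R: 221 + 0.23×(128−221) = 221 − 21.39 = 199.61 → 200
  G: 142 + 0.23×(128−142) = 142 − 3.22 = 138.78 → 139
  B: 146 + 0.23×(128−146) = 146 − 4.14 = 141.86 → 142
rgb(200, 139, 142) = #c88b8e.

#c88b8e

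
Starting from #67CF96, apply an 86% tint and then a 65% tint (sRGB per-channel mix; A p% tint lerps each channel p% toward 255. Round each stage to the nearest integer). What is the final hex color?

#F8FDFA

#67CF96 is rgb(103, 207, 150).
Lerp each channel 86% toward 255:
  R: 103 + 130.72 = 233.72 → 234
  G: 207 + 0.86×(255−207) = 207 + 41.28 = 248.28 → 248
  B: 150 + 0.86×(255−150) = 150 + 90.3 = 240.3 → 240
After the tint: rgb(234, 248, 240) = #EAF8F0.
Per channel, c → c + 0.65(255 − c):
  R: 234 + 13.65 = 247.65 → 248
  G: 248 + 0.65×(255−248) = 248 + 4.55 = 252.55 → 253
  B: 240 + 9.75 = 249.75 → 250
rgb(248, 253, 250) = #F8FDFA.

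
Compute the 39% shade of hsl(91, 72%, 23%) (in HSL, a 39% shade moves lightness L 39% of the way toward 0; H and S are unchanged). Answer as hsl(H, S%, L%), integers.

L moves 39% from 23 toward 0: 23 − 8.97 = 14.03 → 14.
H and S are unchanged.

hsl(91, 72%, 14%)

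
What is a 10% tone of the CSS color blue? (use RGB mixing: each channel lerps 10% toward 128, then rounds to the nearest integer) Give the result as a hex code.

#0D0DF2

CSS blue is rgb(0, 0, 255).
A 10% tone moves each channel 10% toward 128:
  R: 0 + 12.8 = 12.8 → 13
  G: 0 + 12.8 = 12.8 → 13
  B: 255 − 12.7 = 242.3 → 242
rgb(13, 13, 242) = #0D0DF2.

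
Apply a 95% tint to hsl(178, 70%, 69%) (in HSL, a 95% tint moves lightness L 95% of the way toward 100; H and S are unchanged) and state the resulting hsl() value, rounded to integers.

L moves 95% from 69 toward 100: 69 + 29.45 = 98.45 → 98.
H and S are unchanged.

hsl(178, 70%, 98%)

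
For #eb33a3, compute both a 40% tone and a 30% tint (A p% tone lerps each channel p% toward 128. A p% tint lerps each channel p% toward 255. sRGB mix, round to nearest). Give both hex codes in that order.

#c05295, #f170bf

#eb33a3 is rgb(235, 51, 163).
40% tone:
  R: 235 + 0.4×(128−235) = 235 − 42.8 = 192.2 → 192
  G: 51 + 30.8 = 81.8 → 82
  B: 163 + 0.4×(128−163) = 163 − 14 = 149 → 149
  → #c05295
30% tint:
  R: 235 + 0.3×(255−235) = 235 + 6 = 241 → 241
  G: 51 + 0.3×(255−51) = 51 + 61.2 = 112.2 → 112
  B: 163 + 0.3×(255−163) = 163 + 27.6 = 190.6 → 191
  → #f170bf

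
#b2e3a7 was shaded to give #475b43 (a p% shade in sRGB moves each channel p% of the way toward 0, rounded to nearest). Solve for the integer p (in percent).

60%

#b2e3a7 is rgb(178, 227, 167); #475b43 is rgb(71, 91, 67).
On the G channel (widest range): 91 ≈ 227 + (p/100)(0 − 227), so p ≈ 100×(91 − 227)/(0 − 227) = -13600/-227 = 59.91.
p = 60 reproduces all three channels after rounding.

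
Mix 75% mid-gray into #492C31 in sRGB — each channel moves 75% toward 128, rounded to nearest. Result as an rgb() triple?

#492C31 is rgb(73, 44, 49).
Per channel, c → c + 0.75(128 − c):
  R: 73 + 0.75×(128−73) = 73 + 41.25 = 114.25 → 114
  G: 44 + 63 = 107 → 107
  B: 49 + 0.75×(128−49) = 49 + 59.25 = 108.25 → 108

rgb(114, 107, 108)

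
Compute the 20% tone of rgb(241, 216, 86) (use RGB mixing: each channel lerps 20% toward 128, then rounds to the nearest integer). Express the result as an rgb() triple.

A 20% tone moves each channel 20% toward 128:
  R: 241 + 0.2×(128−241) = 241 − 22.6 = 218.4 → 218
  G: 216 − 17.6 = 198.4 → 198
  B: 86 + 0.2×(128−86) = 86 + 8.4 = 94.4 → 94

rgb(218, 198, 94)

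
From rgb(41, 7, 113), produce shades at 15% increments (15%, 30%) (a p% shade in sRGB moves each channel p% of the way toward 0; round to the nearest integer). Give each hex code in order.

#230660, #1d054f

15%: (41 − 6.15 = 34.85→35, 7 − 1.05 = 5.95→6, 113 − 16.95 = 96.05→96) → #230660
30%: (41 − 12.3 = 28.7→29, 7 − 2.1 = 4.9→5, 113 − 33.9 = 79.1→79) → #1d054f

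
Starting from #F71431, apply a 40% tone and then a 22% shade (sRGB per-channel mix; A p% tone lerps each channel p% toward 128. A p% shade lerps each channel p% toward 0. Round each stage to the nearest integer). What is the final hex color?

#F71431 is rgb(247, 20, 49).
Per channel, c → c + 0.4(128 − c):
  R: 247 − 47.6 = 199.4 → 199
  G: 20 + 43.2 = 63.2 → 63
  B: 49 + 31.6 = 80.6 → 81
After the tone: rgb(199, 63, 81) = #C73F51.
A 22% shade moves each channel 22% toward 0:
  R: 199 + 0.22×(0−199) = 199 − 43.78 = 155.22 → 155
  G: 63 + 0.22×(0−63) = 63 − 13.86 = 49.14 → 49
  B: 81 − 17.82 = 63.18 → 63
rgb(155, 49, 63) = #9B313F.

#9B313F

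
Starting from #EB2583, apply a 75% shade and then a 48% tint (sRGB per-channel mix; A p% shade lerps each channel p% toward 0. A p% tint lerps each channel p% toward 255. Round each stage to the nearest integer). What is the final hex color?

#997F8C

#EB2583 is rgb(235, 37, 131).
A 75% shade moves each channel 75% toward 0:
  R: 235 − 176.25 = 58.75 → 59
  G: 37 − 27.75 = 9.25 → 9
  B: 131 + 0.75×(0−131) = 131 − 98.25 = 32.75 → 33
After the shade: rgb(59, 9, 33) = #3B0921.
Lerp each channel 48% toward 255:
  R: 59 + 94.08 = 153.08 → 153
  G: 9 + 118.08 = 127.08 → 127
  B: 33 + 0.48×(255−33) = 33 + 106.56 = 139.56 → 140
rgb(153, 127, 140) = #997F8C.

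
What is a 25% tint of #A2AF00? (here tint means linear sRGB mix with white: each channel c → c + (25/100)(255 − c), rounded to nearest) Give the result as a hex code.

#A2AF00 is rgb(162, 175, 0).
A 25% tint moves each channel 25% toward 255:
  R: 162 + 0.25×(255−162) = 162 + 23.25 = 185.25 → 185
  G: 175 + 0.25×(255−175) = 175 + 20 = 195 → 195
  B: 0 + 0.25×(255−0) = 0 + 63.75 = 63.75 → 64
rgb(185, 195, 64) = #B9C340.

#B9C340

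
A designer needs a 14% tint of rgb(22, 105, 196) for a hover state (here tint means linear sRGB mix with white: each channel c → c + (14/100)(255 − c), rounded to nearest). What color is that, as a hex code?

#377ecc

Per channel, c → c + 0.14(255 − c):
  R: 22 + 32.62 = 54.62 → 55
  G: 105 + 0.14×(255−105) = 105 + 21 = 126 → 126
  B: 196 + 8.26 = 204.26 → 204
rgb(55, 126, 204) = #377ecc.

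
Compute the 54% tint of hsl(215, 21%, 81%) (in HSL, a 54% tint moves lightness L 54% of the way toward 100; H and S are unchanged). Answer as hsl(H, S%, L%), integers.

L moves 54% from 81 toward 100: 81 + 10.26 = 91.26 → 91.
H and S are unchanged.

hsl(215, 21%, 91%)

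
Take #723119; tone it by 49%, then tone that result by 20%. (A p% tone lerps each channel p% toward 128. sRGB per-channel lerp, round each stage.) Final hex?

#723119 is rgb(114, 49, 25).
Per channel, c → c + 0.49(128 − c):
  R: 114 + 0.49×(128−114) = 114 + 6.86 = 120.86 → 121
  G: 49 + 38.71 = 87.71 → 88
  B: 25 + 0.49×(128−25) = 25 + 50.47 = 75.47 → 75
After the tone: rgb(121, 88, 75) = #79584B.
A 20% tone moves each channel 20% toward 128:
  R: 121 + 1.4 = 122.4 → 122
  G: 88 + 8 = 96 → 96
  B: 75 + 0.2×(128−75) = 75 + 10.6 = 85.6 → 86
rgb(122, 96, 86) = #7A6056.

#7A6056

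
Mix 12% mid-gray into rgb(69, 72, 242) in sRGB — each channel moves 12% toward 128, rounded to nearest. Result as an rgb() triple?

Lerp each channel 12% toward 128:
  R: 69 + 7.08 = 76.08 → 76
  G: 72 + 6.72 = 78.72 → 79
  B: 242 + 0.12×(128−242) = 242 − 13.68 = 228.32 → 228

rgb(76, 79, 228)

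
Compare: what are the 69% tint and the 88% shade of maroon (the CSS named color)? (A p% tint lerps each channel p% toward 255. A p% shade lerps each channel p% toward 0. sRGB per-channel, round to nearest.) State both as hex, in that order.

CSS maroon is rgb(128, 0, 0).
69% tint:
  R: 128 + 87.63 = 215.63 → 216
  G: 0 + 175.95 = 175.95 → 176
  B: 0 + 0.69×(255−0) = 0 + 175.95 = 175.95 → 176
  → #d8b0b0
88% shade:
  R: 128 + 0.88×(0−128) = 128 − 112.64 = 15.36 → 15
  G: 0 + 0.88×(0−0) = 0 + 0 = 0 → 0
  B: 0 + 0.88×(0−0) = 0 + 0 = 0 → 0
  → #0f0000

#d8b0b0, #0f0000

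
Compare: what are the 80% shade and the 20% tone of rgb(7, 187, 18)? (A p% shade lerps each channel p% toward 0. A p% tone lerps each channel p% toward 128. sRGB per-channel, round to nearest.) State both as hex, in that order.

80% shade:
  R: 7 + 0.8×(0−7) = 7 − 5.6 = 1.4 → 1
  G: 187 + 0.8×(0−187) = 187 − 149.6 = 37.4 → 37
  B: 18 + 0.8×(0−18) = 18 − 14.4 = 3.6 → 4
  → #012504
20% tone:
  R: 7 + 24.2 = 31.2 → 31
  G: 187 + 0.2×(128−187) = 187 − 11.8 = 175.2 → 175
  B: 18 + 22 = 40 → 40
  → #1FAF28

#012504, #1FAF28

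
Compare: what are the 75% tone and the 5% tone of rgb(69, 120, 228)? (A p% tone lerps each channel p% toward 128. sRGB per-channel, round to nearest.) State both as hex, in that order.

#717E99, #4878DF

75% tone:
  R: 69 + 44.25 = 113.25 → 113
  G: 120 + 0.75×(128−120) = 120 + 6 = 126 → 126
  B: 228 + 0.75×(128−228) = 228 − 75 = 153 → 153
  → #717E99
5% tone:
  R: 69 + 2.95 = 71.95 → 72
  G: 120 + 0.4 = 120.4 → 120
  B: 228 + 0.05×(128−228) = 228 − 5 = 223 → 223
  → #4878DF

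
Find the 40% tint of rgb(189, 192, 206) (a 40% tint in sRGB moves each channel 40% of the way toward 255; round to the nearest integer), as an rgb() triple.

Per channel, c → c + 0.4(255 − c):
  R: 189 + 0.4×(255−189) = 189 + 26.4 = 215.4 → 215
  G: 192 + 25.2 = 217.2 → 217
  B: 206 + 0.4×(255−206) = 206 + 19.6 = 225.6 → 226

rgb(215, 217, 226)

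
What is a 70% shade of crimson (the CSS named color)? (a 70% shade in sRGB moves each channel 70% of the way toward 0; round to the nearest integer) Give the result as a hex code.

#420612

CSS crimson is rgb(220, 20, 60).
Lerp each channel 70% toward 0:
  R: 220 + 0.7×(0−220) = 220 − 154 = 66 → 66
  G: 20 − 14 = 6 → 6
  B: 60 + 0.7×(0−60) = 60 − 42 = 18 → 18
rgb(66, 6, 18) = #420612.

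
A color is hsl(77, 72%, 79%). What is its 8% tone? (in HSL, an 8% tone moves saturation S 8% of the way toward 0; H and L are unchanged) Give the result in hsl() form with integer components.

hsl(77, 66%, 79%)

S moves 8% from 72 toward 0: 72 − 5.76 = 66.24 → 66.
H and L are unchanged.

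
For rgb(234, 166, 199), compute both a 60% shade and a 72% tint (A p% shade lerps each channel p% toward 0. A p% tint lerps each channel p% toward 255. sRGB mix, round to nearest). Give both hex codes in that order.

60% shade:
  R: 234 + 0.6×(0−234) = 234 − 140.4 = 93.6 → 94
  G: 166 − 99.6 = 66.4 → 66
  B: 199 + 0.6×(0−199) = 199 − 119.4 = 79.6 → 80
  → #5e4250
72% tint:
  R: 234 + 15.12 = 249.12 → 249
  G: 166 + 0.72×(255−166) = 166 + 64.08 = 230.08 → 230
  B: 199 + 40.32 = 239.32 → 239
  → #f9e6ef

#5e4250, #f9e6ef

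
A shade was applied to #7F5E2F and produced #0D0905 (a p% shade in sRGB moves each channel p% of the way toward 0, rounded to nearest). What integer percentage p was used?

90%

#7F5E2F is rgb(127, 94, 47); #0D0905 is rgb(13, 9, 5).
On the R channel (widest range): 13 ≈ 127 + (p/100)(0 − 127), so p ≈ 100×(13 − 127)/(0 − 127) = -11400/-127 = 89.76.
p = 90 reproduces all three channels after rounding.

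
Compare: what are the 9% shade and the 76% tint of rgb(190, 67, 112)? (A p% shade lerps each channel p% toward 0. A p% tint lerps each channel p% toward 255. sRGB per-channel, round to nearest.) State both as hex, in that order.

9% shade:
  R: 190 − 17.1 = 172.9 → 173
  G: 67 + 0.09×(0−67) = 67 − 6.03 = 60.97 → 61
  B: 112 + 0.09×(0−112) = 112 − 10.08 = 101.92 → 102
  → #AD3D66
76% tint:
  R: 190 + 0.76×(255−190) = 190 + 49.4 = 239.4 → 239
  G: 67 + 142.88 = 209.88 → 210
  B: 112 + 0.76×(255−112) = 112 + 108.68 = 220.68 → 221
  → #EFD2DD

#AD3D66, #EFD2DD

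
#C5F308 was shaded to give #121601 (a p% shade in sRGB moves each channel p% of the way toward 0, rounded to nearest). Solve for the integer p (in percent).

91%

#C5F308 is rgb(197, 243, 8); #121601 is rgb(18, 22, 1).
On the G channel (widest range): 22 ≈ 243 + (p/100)(0 − 243), so p ≈ 100×(22 − 243)/(0 − 243) = -22100/-243 = 90.95.
p = 91 reproduces all three channels after rounding.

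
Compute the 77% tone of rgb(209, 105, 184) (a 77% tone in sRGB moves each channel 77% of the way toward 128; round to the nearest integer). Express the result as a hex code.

A 77% tone moves each channel 77% toward 128:
  R: 209 − 62.37 = 146.63 → 147
  G: 105 + 0.77×(128−105) = 105 + 17.71 = 122.71 → 123
  B: 184 + 0.77×(128−184) = 184 − 43.12 = 140.88 → 141
rgb(147, 123, 141) = #937B8D.

#937B8D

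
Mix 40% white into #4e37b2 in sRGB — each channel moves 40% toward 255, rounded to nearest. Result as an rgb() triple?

rgb(149, 135, 209)

#4e37b2 is rgb(78, 55, 178).
Per channel, c → c + 0.4(255 − c):
  R: 78 + 70.8 = 148.8 → 149
  G: 55 + 0.4×(255−55) = 55 + 80 = 135 → 135
  B: 178 + 0.4×(255−178) = 178 + 30.8 = 208.8 → 209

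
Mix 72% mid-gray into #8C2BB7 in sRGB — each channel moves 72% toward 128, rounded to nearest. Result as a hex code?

#83688F

#8C2BB7 is rgb(140, 43, 183).
Lerp each channel 72% toward 128:
  R: 140 + 0.72×(128−140) = 140 − 8.64 = 131.36 → 131
  G: 43 + 0.72×(128−43) = 43 + 61.2 = 104.2 → 104
  B: 183 − 39.6 = 143.4 → 143
rgb(131, 104, 143) = #83688F.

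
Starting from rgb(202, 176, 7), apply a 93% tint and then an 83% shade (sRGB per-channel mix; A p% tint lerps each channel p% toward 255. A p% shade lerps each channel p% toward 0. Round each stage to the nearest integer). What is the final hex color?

#2b2a28

Per channel, c → c + 0.93(255 − c):
  R: 202 + 0.93×(255−202) = 202 + 49.29 = 251.29 → 251
  G: 176 + 0.93×(255−176) = 176 + 73.47 = 249.47 → 249
  B: 7 + 0.93×(255−7) = 7 + 230.64 = 237.64 → 238
After the tint: rgb(251, 249, 238) = #fbf9ee.
Lerp each channel 83% toward 0:
  R: 251 + 0.83×(0−251) = 251 − 208.33 = 42.67 → 43
  G: 249 − 206.67 = 42.33 → 42
  B: 238 + 0.83×(0−238) = 238 − 197.54 = 40.46 → 40
rgb(43, 42, 40) = #2b2a28.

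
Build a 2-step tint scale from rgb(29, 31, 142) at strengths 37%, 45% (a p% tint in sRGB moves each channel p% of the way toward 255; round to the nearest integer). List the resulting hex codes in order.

#7172b8, #8384c1

37%: (29 + 83.62 = 112.62→113, 31 + 82.88 = 113.88→114, 142 + 41.81 = 183.81→184) → #7172b8
45%: (29 + 101.7 = 130.7→131, 31 + 100.8 = 131.8→132, 142 + 50.85 = 192.85→193) → #8384c1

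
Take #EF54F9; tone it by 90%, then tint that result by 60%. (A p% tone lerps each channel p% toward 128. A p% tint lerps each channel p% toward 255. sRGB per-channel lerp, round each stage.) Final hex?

#D1CBD1

#EF54F9 is rgb(239, 84, 249).
A 90% tone moves each channel 90% toward 128:
  R: 239 + 0.9×(128−239) = 239 − 99.9 = 139.1 → 139
  G: 84 + 0.9×(128−84) = 84 + 39.6 = 123.6 → 124
  B: 249 + 0.9×(128−249) = 249 − 108.9 = 140.1 → 140
After the tone: rgb(139, 124, 140) = #8B7C8C.
Per channel, c → c + 0.6(255 − c):
  R: 139 + 0.6×(255−139) = 139 + 69.6 = 208.6 → 209
  G: 124 + 0.6×(255−124) = 124 + 78.6 = 202.6 → 203
  B: 140 + 0.6×(255−140) = 140 + 69 = 209 → 209
rgb(209, 203, 209) = #D1CBD1.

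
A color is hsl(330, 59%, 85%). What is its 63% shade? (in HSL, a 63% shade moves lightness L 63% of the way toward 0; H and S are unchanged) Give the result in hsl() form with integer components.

hsl(330, 59%, 31%)

L moves 63% from 85 toward 0: 85 − 53.55 = 31.45 → 31.
H and S are unchanged.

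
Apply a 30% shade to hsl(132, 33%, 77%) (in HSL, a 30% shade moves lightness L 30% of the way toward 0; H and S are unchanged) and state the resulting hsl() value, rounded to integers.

hsl(132, 33%, 54%)

L moves 30% from 77 toward 0: 77 − 23.1 = 53.9 → 54.
H and S are unchanged.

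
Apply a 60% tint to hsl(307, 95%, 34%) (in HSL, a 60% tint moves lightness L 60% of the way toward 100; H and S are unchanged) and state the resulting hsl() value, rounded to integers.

L moves 60% from 34 toward 100: 34 + 39.6 = 73.6 → 74.
H and S are unchanged.

hsl(307, 95%, 74%)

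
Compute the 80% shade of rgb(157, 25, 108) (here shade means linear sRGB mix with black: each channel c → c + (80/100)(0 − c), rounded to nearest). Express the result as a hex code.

Lerp each channel 80% toward 0:
  R: 157 + 0.8×(0−157) = 157 − 125.6 = 31.4 → 31
  G: 25 − 20 = 5 → 5
  B: 108 − 86.4 = 21.6 → 22
rgb(31, 5, 22) = #1F0516.

#1F0516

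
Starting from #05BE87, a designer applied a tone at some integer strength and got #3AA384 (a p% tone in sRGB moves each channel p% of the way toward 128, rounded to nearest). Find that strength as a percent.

43%

#05BE87 is rgb(5, 190, 135); #3AA384 is rgb(58, 163, 132).
On the R channel (widest range): 58 ≈ 5 + (p/100)(128 − 5), so p ≈ 100×(58 − 5)/(128 − 5) = 5300/123 = 43.09.
p = 43 reproduces all three channels after rounding.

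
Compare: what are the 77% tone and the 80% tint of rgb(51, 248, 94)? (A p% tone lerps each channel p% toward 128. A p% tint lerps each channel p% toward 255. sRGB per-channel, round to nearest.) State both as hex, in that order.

77% tone:
  R: 51 + 0.77×(128−51) = 51 + 59.29 = 110.29 → 110
  G: 248 + 0.77×(128−248) = 248 − 92.4 = 155.6 → 156
  B: 94 + 26.18 = 120.18 → 120
  → #6e9c78
80% tint:
  R: 51 + 0.8×(255−51) = 51 + 163.2 = 214.2 → 214
  G: 248 + 5.6 = 253.6 → 254
  B: 94 + 0.8×(255−94) = 94 + 128.8 = 222.8 → 223
  → #d6fedf

#6e9c78, #d6fedf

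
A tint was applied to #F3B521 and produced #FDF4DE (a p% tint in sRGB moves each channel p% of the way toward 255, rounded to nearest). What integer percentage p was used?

#F3B521 is rgb(243, 181, 33); #FDF4DE is rgb(253, 244, 222).
On the B channel (widest range): 222 ≈ 33 + (p/100)(255 − 33), so p ≈ 100×(222 − 33)/(255 − 33) = 18900/222 = 85.14.
p = 85 reproduces all three channels after rounding.

85%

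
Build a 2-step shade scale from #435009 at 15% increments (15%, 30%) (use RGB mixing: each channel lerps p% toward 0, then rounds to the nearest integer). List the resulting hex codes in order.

#435009 is rgb(67, 80, 9).
15%: (67 − 10.05 = 56.95→57, 80 − 12 = 68→68, 9 − 1.35 = 7.65→8) → #394408
30%: (67 − 20.1 = 46.9→47, 80 − 24 = 56→56, 9 − 2.7 = 6.3→6) → #2f3806

#394408, #2f3806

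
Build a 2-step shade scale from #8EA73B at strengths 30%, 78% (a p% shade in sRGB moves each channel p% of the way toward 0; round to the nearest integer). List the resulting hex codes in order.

#8EA73B is rgb(142, 167, 59).
30%: (142 − 42.6 = 99.4→99, 167 − 50.1 = 116.9→117, 59 − 17.7 = 41.3→41) → #637529
78%: (142 − 110.76 = 31.24→31, 167 − 130.26 = 36.74→37, 59 − 46.02 = 12.98→13) → #1F250D

#637529, #1F250D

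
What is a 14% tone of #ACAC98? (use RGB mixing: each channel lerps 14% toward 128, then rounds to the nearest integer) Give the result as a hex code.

#ACAC98 is rgb(172, 172, 152).
Per channel, c → c + 0.14(128 − c):
  R: 172 − 6.16 = 165.84 → 166
  G: 172 + 0.14×(128−172) = 172 − 6.16 = 165.84 → 166
  B: 152 + 0.14×(128−152) = 152 − 3.36 = 148.64 → 149
rgb(166, 166, 149) = #A6A695.

#A6A695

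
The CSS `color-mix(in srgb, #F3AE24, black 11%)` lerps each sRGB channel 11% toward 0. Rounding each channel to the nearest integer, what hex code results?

#F3AE24 is rgb(243, 174, 36).
Lerp each channel 11% toward 0:
  R: 243 + 0.11×(0−243) = 243 − 26.73 = 216.27 → 216
  G: 174 + 0.11×(0−174) = 174 − 19.14 = 154.86 → 155
  B: 36 + 0.11×(0−36) = 36 − 3.96 = 32.04 → 32
rgb(216, 155, 32) = #D89B20.

#D89B20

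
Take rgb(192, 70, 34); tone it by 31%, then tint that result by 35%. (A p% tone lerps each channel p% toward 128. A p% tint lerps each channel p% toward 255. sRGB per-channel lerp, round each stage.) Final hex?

Per channel, c → c + 0.31(128 − c):
  R: 192 − 19.84 = 172.16 → 172
  G: 70 + 17.98 = 87.98 → 88
  B: 34 + 29.14 = 63.14 → 63
After the tone: rgb(172, 88, 63) = #ac583f.
Lerp each channel 35% toward 255:
  R: 172 + 29.05 = 201.05 → 201
  G: 88 + 58.45 = 146.45 → 146
  B: 63 + 67.2 = 130.2 → 130
rgb(201, 146, 130) = #c99282.

#c99282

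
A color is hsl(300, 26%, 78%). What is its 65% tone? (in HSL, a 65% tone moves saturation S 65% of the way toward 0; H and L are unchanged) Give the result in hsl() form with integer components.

hsl(300, 9%, 78%)

S moves 65% from 26 toward 0: 26 − 16.9 = 9.1 → 9.
H and L are unchanged.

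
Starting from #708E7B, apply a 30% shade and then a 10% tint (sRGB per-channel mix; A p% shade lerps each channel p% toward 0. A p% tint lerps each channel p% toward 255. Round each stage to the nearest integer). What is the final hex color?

#607367

#708E7B is rgb(112, 142, 123).
A 30% shade moves each channel 30% toward 0:
  R: 112 − 33.6 = 78.4 → 78
  G: 142 + 0.3×(0−142) = 142 − 42.6 = 99.4 → 99
  B: 123 + 0.3×(0−123) = 123 − 36.9 = 86.1 → 86
After the shade: rgb(78, 99, 86) = #4E6356.
Lerp each channel 10% toward 255:
  R: 78 + 0.1×(255−78) = 78 + 17.7 = 95.7 → 96
  G: 99 + 0.1×(255−99) = 99 + 15.6 = 114.6 → 115
  B: 86 + 0.1×(255−86) = 86 + 16.9 = 102.9 → 103
rgb(96, 115, 103) = #607367.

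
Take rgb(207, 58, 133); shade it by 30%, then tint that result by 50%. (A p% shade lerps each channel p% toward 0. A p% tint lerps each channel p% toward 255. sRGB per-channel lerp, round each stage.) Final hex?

Lerp each channel 30% toward 0:
  R: 207 + 0.3×(0−207) = 207 − 62.1 = 144.9 → 145
  G: 58 + 0.3×(0−58) = 58 − 17.4 = 40.6 → 41
  B: 133 − 39.9 = 93.1 → 93
After the shade: rgb(145, 41, 93) = #91295D.
Per channel, c → c + 0.5(255 − c):
  R: 145 + 0.5×(255−145) = 145 + 55 = 200 → 200
  G: 41 + 107 = 148 → 148
  B: 93 + 81 = 174 → 174
rgb(200, 148, 174) = #C894AE.

#C894AE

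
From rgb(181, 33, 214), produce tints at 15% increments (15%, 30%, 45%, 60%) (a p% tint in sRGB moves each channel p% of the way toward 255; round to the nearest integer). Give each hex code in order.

15%: (181 + 11.1 = 192.1→192, 33 + 33.3 = 66.3→66, 214 + 6.15 = 220.15→220) → #C042DC
30%: (181 + 22.2 = 203.2→203, 33 + 66.6 = 99.6→100, 214 + 12.3 = 226.3→226) → #CB64E2
45%: (181 + 33.3 = 214.3→214, 33 + 99.9 = 132.9→133, 214 + 18.45 = 232.45→232) → #D685E8
60%: (181 + 44.4 = 225.4→225, 33 + 133.2 = 166.2→166, 214 + 24.6 = 238.6→239) → #E1A6EF

#C042DC, #CB64E2, #D685E8, #E1A6EF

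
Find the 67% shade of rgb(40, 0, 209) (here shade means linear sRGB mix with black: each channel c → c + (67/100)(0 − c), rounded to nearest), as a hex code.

Per channel, c → c + 0.67(0 − c):
  R: 40 + 0.67×(0−40) = 40 − 26.8 = 13.2 → 13
  G: 0 + 0.67×(0−0) = 0 + 0 = 0 → 0
  B: 209 + 0.67×(0−209) = 209 − 140.03 = 68.97 → 69
rgb(13, 0, 69) = #0d0045.

#0d0045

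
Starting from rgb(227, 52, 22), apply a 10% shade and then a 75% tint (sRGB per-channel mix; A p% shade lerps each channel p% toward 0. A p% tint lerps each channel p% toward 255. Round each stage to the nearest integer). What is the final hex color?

#F2CBC4

Per channel, c → c + 0.1(0 − c):
  R: 227 + 0.1×(0−227) = 227 − 22.7 = 204.3 → 204
  G: 52 + 0.1×(0−52) = 52 − 5.2 = 46.8 → 47
  B: 22 + 0.1×(0−22) = 22 − 2.2 = 19.8 → 20
After the shade: rgb(204, 47, 20) = #CC2F14.
A 75% tint moves each channel 75% toward 255:
  R: 204 + 38.25 = 242.25 → 242
  G: 47 + 156 = 203 → 203
  B: 20 + 0.75×(255−20) = 20 + 176.25 = 196.25 → 196
rgb(242, 203, 196) = #F2CBC4.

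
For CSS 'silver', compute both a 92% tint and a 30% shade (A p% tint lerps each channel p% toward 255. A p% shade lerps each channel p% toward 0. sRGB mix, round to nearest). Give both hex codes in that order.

#FAFAFA, #868686

CSS silver is rgb(192, 192, 192).
92% tint:
  R: 192 + 57.96 = 249.96 → 250
  G: 192 + 0.92×(255−192) = 192 + 57.96 = 249.96 → 250
  B: 192 + 57.96 = 249.96 → 250
  → #FAFAFA
30% shade:
  R: 192 + 0.3×(0−192) = 192 − 57.6 = 134.4 → 134
  G: 192 + 0.3×(0−192) = 192 − 57.6 = 134.4 → 134
  B: 192 + 0.3×(0−192) = 192 − 57.6 = 134.4 → 134
  → #868686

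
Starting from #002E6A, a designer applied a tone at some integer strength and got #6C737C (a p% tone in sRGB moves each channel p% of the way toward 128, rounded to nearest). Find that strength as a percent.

84%

#002E6A is rgb(0, 46, 106); #6C737C is rgb(108, 115, 124).
On the R channel (widest range): 108 ≈ 0 + (p/100)(128 − 0), so p ≈ 100×(108 − 0)/(128 − 0) = 10800/128 = 84.38.
p = 84 reproduces all three channels after rounding.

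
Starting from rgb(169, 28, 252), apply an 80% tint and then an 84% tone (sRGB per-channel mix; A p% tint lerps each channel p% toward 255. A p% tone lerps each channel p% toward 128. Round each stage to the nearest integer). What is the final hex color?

#928D94

An 80% tint moves each channel 80% toward 255:
  R: 169 + 0.8×(255−169) = 169 + 68.8 = 237.8 → 238
  G: 28 + 181.6 = 209.6 → 210
  B: 252 + 0.8×(255−252) = 252 + 2.4 = 254.4 → 254
After the tint: rgb(238, 210, 254) = #EED2FE.
An 84% tone moves each channel 84% toward 128:
  R: 238 − 92.4 = 145.6 → 146
  G: 210 + 0.84×(128−210) = 210 − 68.88 = 141.12 → 141
  B: 254 − 105.84 = 148.16 → 148
rgb(146, 141, 148) = #928D94.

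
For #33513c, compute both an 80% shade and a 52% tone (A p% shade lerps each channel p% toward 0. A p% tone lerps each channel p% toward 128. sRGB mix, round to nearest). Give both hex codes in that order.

#33513c is rgb(51, 81, 60).
80% shade:
  R: 51 − 40.8 = 10.2 → 10
  G: 81 − 64.8 = 16.2 → 16
  B: 60 + 0.8×(0−60) = 60 − 48 = 12 → 12
  → #0a100c
52% tone:
  R: 51 + 40.04 = 91.04 → 91
  G: 81 + 24.44 = 105.44 → 105
  B: 60 + 35.36 = 95.36 → 95
  → #5b695f

#0a100c, #5b695f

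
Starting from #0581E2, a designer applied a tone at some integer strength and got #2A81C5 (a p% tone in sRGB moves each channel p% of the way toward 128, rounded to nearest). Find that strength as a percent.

#0581E2 is rgb(5, 129, 226); #2A81C5 is rgb(42, 129, 197).
On the R channel (widest range): 42 ≈ 5 + (p/100)(128 − 5), so p ≈ 100×(42 − 5)/(128 − 5) = 3700/123 = 30.08.
p = 30 reproduces all three channels after rounding.

30%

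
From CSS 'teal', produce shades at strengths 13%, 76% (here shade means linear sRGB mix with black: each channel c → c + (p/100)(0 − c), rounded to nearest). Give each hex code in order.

#006f6f, #001f1f

CSS teal is rgb(0, 128, 128).
13%: (0→0, 128 − 16.64 = 111.36→111, 128 − 16.64 = 111.36→111) → #006f6f
76%: (0→0, 128 − 97.28 = 30.72→31, 128 − 97.28 = 30.72→31) → #001f1f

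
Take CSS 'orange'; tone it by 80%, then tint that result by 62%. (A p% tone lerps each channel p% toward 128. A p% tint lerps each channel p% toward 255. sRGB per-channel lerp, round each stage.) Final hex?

#d8d1c5

CSS orange is rgb(255, 165, 0).
Lerp each channel 80% toward 128:
  R: 255 + 0.8×(128−255) = 255 − 101.6 = 153.4 → 153
  G: 165 − 29.6 = 135.4 → 135
  B: 0 + 102.4 = 102.4 → 102
After the tone: rgb(153, 135, 102) = #998766.
Lerp each channel 62% toward 255:
  R: 153 + 63.24 = 216.24 → 216
  G: 135 + 74.4 = 209.4 → 209
  B: 102 + 0.62×(255−102) = 102 + 94.86 = 196.86 → 197
rgb(216, 209, 197) = #d8d1c5.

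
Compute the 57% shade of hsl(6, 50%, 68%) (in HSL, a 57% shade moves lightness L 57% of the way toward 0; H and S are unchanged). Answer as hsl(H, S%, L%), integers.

hsl(6, 50%, 29%)

L moves 57% from 68 toward 0: 68 − 38.76 = 29.24 → 29.
H and S are unchanged.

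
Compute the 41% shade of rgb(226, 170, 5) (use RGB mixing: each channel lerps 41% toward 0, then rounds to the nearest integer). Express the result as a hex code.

#856403

Per channel, c → c + 0.41(0 − c):
  R: 226 + 0.41×(0−226) = 226 − 92.66 = 133.34 → 133
  G: 170 + 0.41×(0−170) = 170 − 69.7 = 100.3 → 100
  B: 5 + 0.41×(0−5) = 5 − 2.05 = 2.95 → 3
rgb(133, 100, 3) = #856403.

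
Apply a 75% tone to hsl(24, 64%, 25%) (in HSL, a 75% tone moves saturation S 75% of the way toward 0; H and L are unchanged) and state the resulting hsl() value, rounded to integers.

hsl(24, 16%, 25%)

S moves 75% from 64 toward 0: 64 − 48 = 16 → 16.
H and L are unchanged.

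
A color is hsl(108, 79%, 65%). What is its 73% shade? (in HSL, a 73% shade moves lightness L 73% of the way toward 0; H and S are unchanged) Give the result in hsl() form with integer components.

hsl(108, 79%, 18%)

L moves 73% from 65 toward 0: 65 − 47.45 = 17.55 → 18.
H and S are unchanged.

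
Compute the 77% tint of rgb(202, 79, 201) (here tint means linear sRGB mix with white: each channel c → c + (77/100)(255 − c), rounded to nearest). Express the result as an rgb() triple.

Lerp each channel 77% toward 255:
  R: 202 + 40.81 = 242.81 → 243
  G: 79 + 135.52 = 214.52 → 215
  B: 201 + 41.58 = 242.58 → 243

rgb(243, 215, 243)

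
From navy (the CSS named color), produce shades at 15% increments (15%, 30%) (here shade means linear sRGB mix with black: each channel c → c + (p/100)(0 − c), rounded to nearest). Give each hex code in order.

#00006D, #00005A

CSS navy is rgb(0, 0, 128).
15%: (0→0, 0→0, 128 − 19.2 = 108.8→109) → #00006D
30%: (0→0, 0→0, 128 − 38.4 = 89.6→90) → #00005A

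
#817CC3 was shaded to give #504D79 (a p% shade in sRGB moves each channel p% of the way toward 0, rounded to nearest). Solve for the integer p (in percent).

#817CC3 is rgb(129, 124, 195); #504D79 is rgb(80, 77, 121).
On the B channel (widest range): 121 ≈ 195 + (p/100)(0 − 195), so p ≈ 100×(121 − 195)/(0 − 195) = -7400/-195 = 37.95.
p = 38 reproduces all three channels after rounding.

38%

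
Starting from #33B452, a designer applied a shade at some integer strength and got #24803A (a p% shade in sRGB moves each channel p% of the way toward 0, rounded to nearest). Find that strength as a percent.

#33B452 is rgb(51, 180, 82); #24803A is rgb(36, 128, 58).
On the G channel (widest range): 128 ≈ 180 + (p/100)(0 − 180), so p ≈ 100×(128 − 180)/(0 − 180) = -5200/-180 = 28.89.
p = 29 reproduces all three channels after rounding.

29%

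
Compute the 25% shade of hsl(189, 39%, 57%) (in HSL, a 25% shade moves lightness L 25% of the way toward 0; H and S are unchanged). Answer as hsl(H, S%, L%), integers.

L moves 25% from 57 toward 0: 57 − 14.25 = 42.75 → 43.
H and S are unchanged.

hsl(189, 39%, 43%)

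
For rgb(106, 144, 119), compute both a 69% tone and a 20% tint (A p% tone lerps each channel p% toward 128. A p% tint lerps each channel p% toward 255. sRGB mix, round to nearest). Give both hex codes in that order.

#79857D, #88A692

69% tone:
  R: 106 + 0.69×(128−106) = 106 + 15.18 = 121.18 → 121
  G: 144 + 0.69×(128−144) = 144 − 11.04 = 132.96 → 133
  B: 119 + 0.69×(128−119) = 119 + 6.21 = 125.21 → 125
  → #79857D
20% tint:
  R: 106 + 29.8 = 135.8 → 136
  G: 144 + 22.2 = 166.2 → 166
  B: 119 + 0.2×(255−119) = 119 + 27.2 = 146.2 → 146
  → #88A692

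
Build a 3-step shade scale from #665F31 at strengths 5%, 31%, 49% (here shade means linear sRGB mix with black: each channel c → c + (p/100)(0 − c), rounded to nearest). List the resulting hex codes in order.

#665F31 is rgb(102, 95, 49).
5%: (102 − 5.1 = 96.9→97, 95 − 4.75 = 90.25→90, 49 − 2.45 = 46.55→47) → #615A2F
31%: (102 − 31.62 = 70.38→70, 95 − 29.45 = 65.55→66, 49 − 15.19 = 33.81→34) → #464222
49%: (102 − 49.98 = 52.02→52, 95 − 46.55 = 48.45→48, 49 − 24.01 = 24.99→25) → #343019

#615A2F, #464222, #343019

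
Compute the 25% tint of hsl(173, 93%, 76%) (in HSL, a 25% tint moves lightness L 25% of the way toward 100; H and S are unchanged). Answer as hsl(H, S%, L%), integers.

hsl(173, 93%, 82%)

L moves 25% from 76 toward 100: 76 + 6 = 82 → 82.
H and S are unchanged.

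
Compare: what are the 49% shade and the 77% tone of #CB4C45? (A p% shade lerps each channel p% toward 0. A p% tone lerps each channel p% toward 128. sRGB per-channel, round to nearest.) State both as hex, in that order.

#682723, #917472

#CB4C45 is rgb(203, 76, 69).
49% shade:
  R: 203 + 0.49×(0−203) = 203 − 99.47 = 103.53 → 104
  G: 76 − 37.24 = 38.76 → 39
  B: 69 + 0.49×(0−69) = 69 − 33.81 = 35.19 → 35
  → #682723
77% tone:
  R: 203 + 0.77×(128−203) = 203 − 57.75 = 145.25 → 145
  G: 76 + 40.04 = 116.04 → 116
  B: 69 + 0.77×(128−69) = 69 + 45.43 = 114.43 → 114
  → #917472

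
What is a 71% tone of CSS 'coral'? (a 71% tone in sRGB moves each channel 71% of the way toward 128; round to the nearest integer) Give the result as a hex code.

#a58072

CSS coral is rgb(255, 127, 80).
Per channel, c → c + 0.71(128 − c):
  R: 255 + 0.71×(128−255) = 255 − 90.17 = 164.83 → 165
  G: 127 + 0.71 = 127.71 → 128
  B: 80 + 0.71×(128−80) = 80 + 34.08 = 114.08 → 114
rgb(165, 128, 114) = #a58072.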